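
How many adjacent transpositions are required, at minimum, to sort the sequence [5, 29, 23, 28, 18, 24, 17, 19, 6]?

23

The minimum number of adjacent swaps to sort an array equals its inversion count, since every such swap removes exactly one inversion.
Count inversions — for each element, later elements that are smaller:
5: none → 0
29: 23, 28, 18, 24, 17, 19, 6 → 7
23: 18, 17, 19, 6 → 4
28: 18, 24, 17, 19, 6 → 5
18: 17, 6 → 2
24: 17, 19, 6 → 3
17: 6 → 1
19: 6 → 1
6: none → 0
Total inversions: 0 + 7 + 4 + 5 + 2 + 3 + 1 + 1 + 0 = 23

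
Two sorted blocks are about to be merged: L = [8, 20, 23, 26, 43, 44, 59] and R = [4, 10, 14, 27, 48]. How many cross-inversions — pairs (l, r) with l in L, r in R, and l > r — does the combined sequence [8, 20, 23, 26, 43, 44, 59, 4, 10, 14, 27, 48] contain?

Count, for every r in R, how many entries of L exceed r:
r = 4: 8, 20, 23, 26, 43, 44, 59 → 7
r = 10: 20, 23, 26, 43, 44, 59 → 6
r = 14: 20, 23, 26, 43, 44, 59 → 6
r = 27: 43, 44, 59 → 3
r = 48: 59 → 1
Cross-inversions: 7 + 6 + 6 + 3 + 1 = 23

23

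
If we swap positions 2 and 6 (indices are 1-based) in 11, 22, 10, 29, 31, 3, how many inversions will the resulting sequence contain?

There are 4 inversions.

Positions 2 and 6 hold 22 and 3; after swapping, the array is [11, 3, 10, 29, 31, 22].
Count, for each position, how many later elements it exceeds:
11 → 3, 10 → 2
3 → none → 0
10 → none → 0
29 → 22 → 1
31 → 22 → 1
22 → none → 0
Sum: 2 + 0 + 0 + 1 + 1 + 0 = 4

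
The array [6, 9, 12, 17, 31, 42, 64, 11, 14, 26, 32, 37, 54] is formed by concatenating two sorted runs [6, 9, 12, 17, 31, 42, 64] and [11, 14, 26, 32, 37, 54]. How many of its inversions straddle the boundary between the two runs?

17

Take each right-half value and tally the left-half values above it:
r = 11: 12, 17, 31, 42, 64 → 5
r = 14: 17, 31, 42, 64 → 4
r = 26: 31, 42, 64 → 3
r = 32: 42, 64 → 2
r = 37: 42, 64 → 2
r = 54: 64 → 1
Cross-inversions: 5 + 4 + 3 + 2 + 2 + 1 = 17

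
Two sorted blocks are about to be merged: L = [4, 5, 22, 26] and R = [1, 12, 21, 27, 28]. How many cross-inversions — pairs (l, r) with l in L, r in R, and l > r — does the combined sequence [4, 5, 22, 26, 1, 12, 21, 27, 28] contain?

8 cross-inversions

For each element r of the right run, count left-run elements greater than r:
r = 1: 4, 5, 22, 26 → 4
r = 12: 22, 26 → 2
r = 21: 22, 26 → 2
r = 27: none → 0
r = 28: none → 0
Cross-inversions: 4 + 2 + 2 + 0 + 0 = 8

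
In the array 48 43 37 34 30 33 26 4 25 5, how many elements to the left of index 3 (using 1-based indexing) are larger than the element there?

2

The element at index 3 is 37.
Elements before it: 48, 43
Those larger than 37: 48, 43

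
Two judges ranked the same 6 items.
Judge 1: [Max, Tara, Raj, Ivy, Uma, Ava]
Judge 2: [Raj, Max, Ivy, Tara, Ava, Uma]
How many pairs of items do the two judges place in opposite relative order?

Assign each item its position (1..6) in the first ordering, then rewrite the second ordering as that position sequence:
positions: Max→1, Tara→2, Raj→3, Ivy→4, Uma→5, Ava→6
second ordering as positions: [3, 1, 4, 2, 6, 5]
Discordant pairs = inversions in this position sequence.
3: 1, 2 → 2
1: 0
4: 2 → 1
2: 0
6: 5 → 1
5: 0
Total: 2 + 0 + 1 + 0 + 1 + 0 = 4

4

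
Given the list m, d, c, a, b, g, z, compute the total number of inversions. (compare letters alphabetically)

There are 10 out-of-order pairs.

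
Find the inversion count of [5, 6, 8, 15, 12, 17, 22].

1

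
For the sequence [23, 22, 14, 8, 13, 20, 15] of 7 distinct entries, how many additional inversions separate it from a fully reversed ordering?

7 inversions short

Maximum inversions for 7 distinct elements is C(7, 2) = 7·6/2 = 21.
Current inversions — for each element, count later smaller elements:
23: 6
22: 5
14: 2
8: 0
13: 0
20: 1
15: 0
Current total: 6 + 5 + 2 + 0 + 0 + 1 + 0 = 14
Shortfall: 21 − 14 = 7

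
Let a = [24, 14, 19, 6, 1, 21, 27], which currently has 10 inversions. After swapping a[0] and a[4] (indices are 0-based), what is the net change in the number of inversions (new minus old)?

-7

Positions 0 and 4 hold 24 and 1; after swapping, the array is [1, 14, 19, 6, 24, 21, 27].
Element-by-element contributions:
1: 0
14: 1
19: 1
6: 0
24: 1
21: 0
27: 0
Sum: 0 + 1 + 1 + 0 + 1 + 0 + 0 = 3
Change: 3 − 10 = -7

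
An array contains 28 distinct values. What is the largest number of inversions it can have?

378 inversions

The maximum occurs when the array is in strictly decreasing order: every one of the C(28, 2) pairs is inverted.
C(28, 2) = 28·27/2 = 378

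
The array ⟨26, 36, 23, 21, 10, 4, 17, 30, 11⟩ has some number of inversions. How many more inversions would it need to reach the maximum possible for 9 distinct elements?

Maximum inversions for 9 distinct elements is C(9, 2) = 9·8/2 = 36.
Current inversions — for each element, count later smaller elements:
26: 6
36: 7
23: 5
21: 4
10: 1
4: 0
17: 1
30: 1
11: 0
Current total: 6 + 7 + 5 + 4 + 1 + 0 + 1 + 1 + 0 = 25
Shortfall: 36 − 25 = 11

11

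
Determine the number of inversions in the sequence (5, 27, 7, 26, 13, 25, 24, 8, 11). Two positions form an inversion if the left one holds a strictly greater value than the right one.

19 out-of-order pairs

For each element, count later entries that are smaller:
5 → none → 0
27 → 7, 26, 13, 25, 24, 8, 11 → 7
7 → none → 0
26 → 13, 25, 24, 8, 11 → 5
13 → 8, 11 → 2
25 → 24, 8, 11 → 3
24 → 8, 11 → 2
8 → none → 0
11 → none → 0
Sum: 0 + 7 + 0 + 5 + 2 + 3 + 2 + 0 + 0 = 19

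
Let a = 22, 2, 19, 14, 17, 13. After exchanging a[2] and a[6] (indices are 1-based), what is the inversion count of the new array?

Positions 2 and 6 hold 2 and 13; after swapping, the array is [22, 13, 19, 14, 17, 2].
For each element, count later entries that are smaller:
22 → 13, 19, 14, 17, 2 → 5
13 → 2 → 1
19 → 14, 17, 2 → 3
14 → 2 → 1
17 → 2 → 1
2 → none → 0
Sum: 5 + 1 + 3 + 1 + 1 + 0 = 11

11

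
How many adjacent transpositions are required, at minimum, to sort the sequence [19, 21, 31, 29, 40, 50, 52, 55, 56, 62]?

1

The minimum number of adjacent swaps to sort an array equals its inversion count, since every such swap removes exactly one inversion.
Count inversions — for each element, later elements that are smaller:
19: none → 0
21: none → 0
31: 29 → 1
29: none → 0
40: none → 0
50: none → 0
52: none → 0
55: none → 0
56: none → 0
62: none → 0
Total inversions: 0 + 0 + 1 + 0 + 0 + 0 + 0 + 0 + 0 + 0 = 1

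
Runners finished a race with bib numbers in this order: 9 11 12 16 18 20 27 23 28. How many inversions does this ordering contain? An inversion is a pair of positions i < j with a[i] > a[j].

1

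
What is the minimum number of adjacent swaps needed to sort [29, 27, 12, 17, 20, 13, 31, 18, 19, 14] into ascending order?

26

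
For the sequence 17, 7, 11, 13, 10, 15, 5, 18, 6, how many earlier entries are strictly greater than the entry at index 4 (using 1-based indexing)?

1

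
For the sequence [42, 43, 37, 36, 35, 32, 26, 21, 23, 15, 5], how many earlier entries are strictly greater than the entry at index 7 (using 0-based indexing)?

The element at index 7 is 21.
Elements before it: 42, 43, 37, 36, 35, 32, 26
Those larger than 21: 42, 43, 37, 36, 35, 32, 26

7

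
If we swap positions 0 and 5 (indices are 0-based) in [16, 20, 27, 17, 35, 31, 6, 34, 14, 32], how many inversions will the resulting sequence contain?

26

Positions 0 and 5 hold 16 and 31; after swapping, the array is [31, 20, 27, 17, 35, 16, 6, 34, 14, 32].
Sweep left to right; for each value list the smaller values that follow it:
31 → 20, 27, 17, 16, 6, 14 → 6
20 → 17, 16, 6, 14 → 4
27 → 17, 16, 6, 14 → 4
17 → 16, 6, 14 → 3
35 → 16, 6, 34, 14, 32 → 5
16 → 6, 14 → 2
6 → none → 0
34 → 14, 32 → 2
14 → none → 0
32 → none → 0
Sum: 6 + 4 + 4 + 3 + 5 + 2 + 0 + 2 + 0 + 0 = 26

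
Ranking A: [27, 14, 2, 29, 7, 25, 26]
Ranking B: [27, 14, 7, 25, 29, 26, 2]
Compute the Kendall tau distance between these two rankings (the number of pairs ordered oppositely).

6

Assign each item its position (1..7) in the first ordering, then rewrite the second ordering as that position sequence:
positions: 27→1, 14→2, 2→3, 29→4, 7→5, 25→6, 26→7
second ordering as positions: [1, 2, 5, 6, 4, 7, 3]
Discordant pairs = inversions in this position sequence.
1: 0
2: 0
5: 4, 3 → 2
6: 4, 3 → 2
4: 3 → 1
7: 3 → 1
3: 0
Total: 0 + 0 + 2 + 2 + 1 + 1 + 0 = 6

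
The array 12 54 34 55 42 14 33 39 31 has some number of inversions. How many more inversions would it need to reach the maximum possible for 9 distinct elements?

Maximum inversions for 9 distinct elements is C(9, 2) = 9·8/2 = 36.
Current inversions — for each element, count later smaller elements:
12: 0
54: 6
34: 3
55: 5
42: 4
14: 0
33: 1
39: 1
31: 0
Current total: 0 + 6 + 3 + 5 + 4 + 0 + 1 + 1 + 0 = 20
Shortfall: 36 − 20 = 16

16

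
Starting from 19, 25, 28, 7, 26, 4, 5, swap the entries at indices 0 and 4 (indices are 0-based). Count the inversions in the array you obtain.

Inversions: 17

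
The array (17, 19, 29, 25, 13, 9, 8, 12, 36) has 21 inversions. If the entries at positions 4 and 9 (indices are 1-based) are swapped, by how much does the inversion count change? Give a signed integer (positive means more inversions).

Positions 4 and 9 hold 25 and 36; after swapping, the array is [17, 19, 29, 36, 13, 9, 8, 12, 25].
Element-by-element contributions:
17: 4
19: 4
29: 5
36: 5
13: 3
9: 1
8: 0
12: 0
25: 0
Sum: 4 + 4 + 5 + 5 + 3 + 1 + 0 + 0 + 0 = 22
Change: 22 − 21 = +1

+1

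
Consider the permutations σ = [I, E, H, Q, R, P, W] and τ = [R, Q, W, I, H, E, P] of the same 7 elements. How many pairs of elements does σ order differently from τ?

12

Assign each item its position (1..7) in the first ordering, then rewrite the second ordering as that position sequence:
positions: I→1, E→2, H→3, Q→4, R→5, P→6, W→7
second ordering as positions: [5, 4, 7, 1, 3, 2, 6]
Discordant pairs = inversions in this position sequence.
5: 4, 1, 3, 2 → 4
4: 1, 3, 2 → 3
7: 1, 3, 2, 6 → 4
1: 0
3: 2 → 1
2: 0
6: 0
Total: 4 + 3 + 4 + 0 + 1 + 0 + 0 = 12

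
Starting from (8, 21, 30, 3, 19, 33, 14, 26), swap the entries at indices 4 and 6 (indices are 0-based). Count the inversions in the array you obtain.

Positions 4 and 6 hold 19 and 14; after swapping, the array is [8, 21, 30, 3, 14, 33, 19, 26].
Count, for each position, how many later elements it exceeds:
8: 1
21: 3
30: 4
3: 0
14: 0
33: 2
19: 0
26: 0
Sum: 1 + 3 + 4 + 0 + 0 + 2 + 0 + 0 = 10

10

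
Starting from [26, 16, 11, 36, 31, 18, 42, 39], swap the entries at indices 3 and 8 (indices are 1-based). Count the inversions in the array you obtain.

Positions 3 and 8 hold 11 and 39; after swapping, the array is [26, 16, 39, 36, 31, 18, 42, 11].
For each element, count later entries that are smaller:
26 → 16, 18, 11 → 3
16 → 11 → 1
39 → 36, 31, 18, 11 → 4
36 → 31, 18, 11 → 3
31 → 18, 11 → 2
18 → 11 → 1
42 → 11 → 1
11 → none → 0
Sum: 3 + 1 + 4 + 3 + 2 + 1 + 1 + 0 = 15

15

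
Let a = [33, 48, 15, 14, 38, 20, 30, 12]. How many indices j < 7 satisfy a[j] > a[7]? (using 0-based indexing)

The element at index 7 is 12.
Elements before it: 33, 48, 15, 14, 38, 20, 30
Those larger than 12: 33, 48, 15, 14, 38, 20, 30

7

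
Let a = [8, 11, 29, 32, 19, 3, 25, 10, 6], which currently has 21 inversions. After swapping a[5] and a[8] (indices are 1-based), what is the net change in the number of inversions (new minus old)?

-1

Positions 5 and 8 hold 19 and 10; after swapping, the array is [8, 11, 29, 32, 10, 3, 25, 19, 6].
Count, for each position, how many later elements it exceeds:
8: 2
11: 3
29: 5
32: 5
10: 2
3: 0
25: 2
19: 1
6: 0
Sum: 2 + 3 + 5 + 5 + 2 + 0 + 2 + 1 + 0 = 20
Change: 20 − 21 = -1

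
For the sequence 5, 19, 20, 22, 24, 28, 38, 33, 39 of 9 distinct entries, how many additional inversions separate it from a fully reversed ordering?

35 inversions short

Maximum inversions for 9 distinct elements is C(9, 2) = 9·8/2 = 36.
Current inversions — for each element, count later smaller elements:
5: 0
19: 0
20: 0
22: 0
24: 0
28: 0
38: 1
33: 0
39: 0
Current total: 0 + 0 + 0 + 0 + 0 + 0 + 1 + 0 + 0 = 1
Shortfall: 36 − 1 = 35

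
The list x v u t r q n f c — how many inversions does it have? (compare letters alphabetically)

36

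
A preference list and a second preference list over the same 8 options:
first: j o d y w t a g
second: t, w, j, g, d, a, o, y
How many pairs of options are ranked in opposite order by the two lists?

16

Assign each item its position (1..8) in the first ordering, then rewrite the second ordering as that position sequence:
positions: j→1, o→2, d→3, y→4, w→5, t→6, a→7, g→8
second ordering as positions: [6, 5, 1, 8, 3, 7, 2, 4]
Discordant pairs = inversions in this position sequence.
6: 5, 1, 3, 2, 4 → 5
5: 1, 3, 2, 4 → 4
1: 0
8: 3, 7, 2, 4 → 4
3: 2 → 1
7: 2, 4 → 2
2: 0
4: 0
Total: 5 + 4 + 0 + 4 + 1 + 2 + 0 + 0 = 16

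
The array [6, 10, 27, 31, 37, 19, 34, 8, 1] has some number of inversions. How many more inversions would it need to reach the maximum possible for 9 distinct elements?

18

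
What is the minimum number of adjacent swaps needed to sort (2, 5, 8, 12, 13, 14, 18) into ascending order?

There are 0 swaps.

Each adjacent swap fixes exactly one inversion, so the minimum swap count equals the number of inversions.
Count inversions — for each element, later elements that are smaller:
2: none → 0
5: none → 0
8: none → 0
12: none → 0
13: none → 0
14: none → 0
18: none → 0
Total inversions: 0 + 0 + 0 + 0 + 0 + 0 + 0 = 0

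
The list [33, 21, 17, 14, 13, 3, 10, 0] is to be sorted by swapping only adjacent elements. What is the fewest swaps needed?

Minimum adjacent swaps = number of inversions (each swap of adjacent out-of-order elements removes one inversion and no swap can remove more).
Count inversions — for each element, later elements that are smaller:
33: 21, 17, 14, 13, 3, 10, 0 → 7
21: 17, 14, 13, 3, 10, 0 → 6
17: 14, 13, 3, 10, 0 → 5
14: 13, 3, 10, 0 → 4
13: 3, 10, 0 → 3
3: 0 → 1
10: 0 → 1
0: none → 0
Total inversions: 7 + 6 + 5 + 4 + 3 + 1 + 1 + 0 = 27

27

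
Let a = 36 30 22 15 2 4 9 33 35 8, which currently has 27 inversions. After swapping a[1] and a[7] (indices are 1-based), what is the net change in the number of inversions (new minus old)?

Positions 1 and 7 hold 36 and 9; after swapping, the array is [9, 30, 22, 15, 2, 4, 36, 33, 35, 8].
Count, for each position, how many later elements it exceeds:
9 → 2, 4, 8 → 3
30 → 22, 15, 2, 4, 8 → 5
22 → 15, 2, 4, 8 → 4
15 → 2, 4, 8 → 3
2 → none → 0
4 → none → 0
36 → 33, 35, 8 → 3
33 → 8 → 1
35 → 8 → 1
8 → none → 0
Sum: 3 + 5 + 4 + 3 + 0 + 0 + 3 + 1 + 1 + 0 = 20
Change: 20 − 27 = -7

-7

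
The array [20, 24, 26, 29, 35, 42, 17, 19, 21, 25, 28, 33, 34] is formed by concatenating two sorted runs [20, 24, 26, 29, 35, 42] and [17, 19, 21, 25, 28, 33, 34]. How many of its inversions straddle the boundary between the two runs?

28 cross-inversions

Take each right-half value and tally the left-half values above it:
r = 17: 20, 24, 26, 29, 35, 42 → 6
r = 19: 20, 24, 26, 29, 35, 42 → 6
r = 21: 24, 26, 29, 35, 42 → 5
r = 25: 26, 29, 35, 42 → 4
r = 28: 29, 35, 42 → 3
r = 33: 35, 42 → 2
r = 34: 35, 42 → 2
Cross-inversions: 6 + 6 + 5 + 4 + 3 + 2 + 2 = 28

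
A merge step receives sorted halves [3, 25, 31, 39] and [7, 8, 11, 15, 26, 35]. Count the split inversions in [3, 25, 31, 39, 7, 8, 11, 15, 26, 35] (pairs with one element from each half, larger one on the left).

15

Count, for every r in R, how many entries of L exceed r:
r = 7: 25, 31, 39 → 3
r = 8: 25, 31, 39 → 3
r = 11: 25, 31, 39 → 3
r = 15: 25, 31, 39 → 3
r = 26: 31, 39 → 2
r = 35: 39 → 1
Cross-inversions: 3 + 3 + 3 + 3 + 2 + 1 = 15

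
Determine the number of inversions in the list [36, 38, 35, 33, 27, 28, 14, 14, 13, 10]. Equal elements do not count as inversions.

42 out-of-order pairs

Count, for each position, how many later elements it exceeds:
36 → 35, 33, 27, 28, 14, 14, 13, 10 → 8
38 → 35, 33, 27, 28, 14, 14, 13, 10 → 8
35 → 33, 27, 28, 14, 14, 13, 10 → 7
33 → 27, 28, 14, 14, 13, 10 → 6
27 → 14, 14, 13, 10 → 4
28 → 14, 14, 13, 10 → 4
14 → 13, 10 → 2
14 → 13, 10 → 2
13 → 10 → 1
10 → none → 0
Sum: 8 + 8 + 7 + 6 + 4 + 4 + 2 + 2 + 1 + 0 = 42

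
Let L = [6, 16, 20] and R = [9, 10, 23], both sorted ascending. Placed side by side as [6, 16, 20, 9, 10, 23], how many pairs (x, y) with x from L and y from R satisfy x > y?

4

Count, for every r in R, how many entries of L exceed r:
r = 9: 16, 20 → 2
r = 10: 16, 20 → 2
r = 23: none → 0
Cross-inversions: 2 + 2 + 0 = 4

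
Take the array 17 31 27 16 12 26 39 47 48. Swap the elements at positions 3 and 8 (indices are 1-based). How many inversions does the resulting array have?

13

Positions 3 and 8 hold 27 and 47; after swapping, the array is [17, 31, 47, 16, 12, 26, 39, 27, 48].
Count, for each position, how many later elements it exceeds:
17: 2
31: 4
47: 5
16: 1
12: 0
26: 0
39: 1
27: 0
48: 0
Sum: 2 + 4 + 5 + 1 + 0 + 0 + 1 + 0 + 0 = 13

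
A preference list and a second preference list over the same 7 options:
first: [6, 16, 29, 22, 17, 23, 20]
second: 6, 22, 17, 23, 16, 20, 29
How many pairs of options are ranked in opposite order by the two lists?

7 pairs

Assign each item its position (1..7) in the first ordering, then rewrite the second ordering as that position sequence:
positions: 6→1, 16→2, 29→3, 22→4, 17→5, 23→6, 20→7
second ordering as positions: [1, 4, 5, 6, 2, 7, 3]
Discordant pairs = inversions in this position sequence.
1: 0
4: 2, 3 → 2
5: 2, 3 → 2
6: 2, 3 → 2
2: 0
7: 3 → 1
3: 0
Total: 0 + 2 + 2 + 2 + 0 + 1 + 0 = 7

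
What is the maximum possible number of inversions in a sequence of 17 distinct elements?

136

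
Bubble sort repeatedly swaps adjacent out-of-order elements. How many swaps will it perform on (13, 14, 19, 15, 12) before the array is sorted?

Minimum adjacent swaps = number of inversions (each swap of adjacent out-of-order elements removes one inversion and no swap can remove more).
Count inversions — for each element, later elements that are smaller:
13: 12 → 1
14: 12 → 1
19: 15, 12 → 2
15: 12 → 1
12: none → 0
Total inversions: 1 + 1 + 2 + 1 + 0 = 5

5 swaps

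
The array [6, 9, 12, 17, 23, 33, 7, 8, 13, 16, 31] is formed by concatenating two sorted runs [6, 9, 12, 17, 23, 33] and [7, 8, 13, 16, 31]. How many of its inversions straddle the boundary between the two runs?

Take each right-half value and tally the left-half values above it:
r = 7: 9, 12, 17, 23, 33 → 5
r = 8: 9, 12, 17, 23, 33 → 5
r = 13: 17, 23, 33 → 3
r = 16: 17, 23, 33 → 3
r = 31: 33 → 1
Cross-inversions: 5 + 5 + 3 + 3 + 1 = 17

17 split inversions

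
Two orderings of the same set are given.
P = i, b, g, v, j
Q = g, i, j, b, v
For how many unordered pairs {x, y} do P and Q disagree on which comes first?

Assign each item its position (1..5) in the first ordering, then rewrite the second ordering as that position sequence:
positions: i→1, b→2, g→3, v→4, j→5
second ordering as positions: [3, 1, 5, 2, 4]
Discordant pairs = inversions in this position sequence.
3: 1, 2 → 2
1: 0
5: 2, 4 → 2
2: 0
4: 0
Total: 2 + 0 + 2 + 0 + 0 = 4

Disagreeing pairs: 4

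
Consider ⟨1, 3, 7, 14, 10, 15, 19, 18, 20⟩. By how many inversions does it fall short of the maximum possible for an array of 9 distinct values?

Maximum inversions for 9 distinct elements is C(9, 2) = 9·8/2 = 36.
Current inversions — for each element, count later smaller elements:
1: 0
3: 0
7: 0
14: 1
10: 0
15: 0
19: 1
18: 0
20: 0
Current total: 0 + 0 + 0 + 1 + 0 + 0 + 1 + 0 + 0 = 2
Shortfall: 36 − 2 = 34

34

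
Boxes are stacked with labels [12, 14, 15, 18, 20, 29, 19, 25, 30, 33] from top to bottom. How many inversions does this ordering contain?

For each element, count later entries that are smaller:
12 → none → 0
14 → none → 0
15 → none → 0
18 → none → 0
20 → 19 → 1
29 → 19, 25 → 2
19 → none → 0
25 → none → 0
30 → none → 0
33 → none → 0
Sum: 0 + 0 + 0 + 0 + 1 + 2 + 0 + 0 + 0 + 0 = 3

There are 3 inversions.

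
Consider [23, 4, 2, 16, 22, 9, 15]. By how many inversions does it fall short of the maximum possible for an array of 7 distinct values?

10

Maximum inversions for 7 distinct elements is C(7, 2) = 7·6/2 = 21.
Current inversions — for each element, count later smaller elements:
23: 6
4: 1
2: 0
16: 2
22: 2
9: 0
15: 0
Current total: 6 + 1 + 0 + 2 + 2 + 0 + 0 = 11
Shortfall: 21 − 11 = 10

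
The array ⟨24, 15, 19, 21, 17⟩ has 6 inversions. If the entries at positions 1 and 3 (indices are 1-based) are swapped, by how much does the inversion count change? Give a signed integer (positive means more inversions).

-1

Positions 1 and 3 hold 24 and 19; after swapping, the array is [19, 15, 24, 21, 17].
For each element, count later entries that are smaller:
19 → 15, 17 → 2
15 → none → 0
24 → 21, 17 → 2
21 → 17 → 1
17 → none → 0
Sum: 2 + 0 + 2 + 1 + 0 = 5
Change: 5 − 6 = -1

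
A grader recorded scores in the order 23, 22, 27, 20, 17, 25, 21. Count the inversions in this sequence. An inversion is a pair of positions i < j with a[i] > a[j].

For each element, count later entries that are smaller:
23 → 22, 20, 17, 21 → 4
22 → 20, 17, 21 → 3
27 → 20, 17, 25, 21 → 4
20 → 17 → 1
17 → none → 0
25 → 21 → 1
21 → none → 0
Sum: 4 + 3 + 4 + 1 + 0 + 1 + 0 = 13

13 inversions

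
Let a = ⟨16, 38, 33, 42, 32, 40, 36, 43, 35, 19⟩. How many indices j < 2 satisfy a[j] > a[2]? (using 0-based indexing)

1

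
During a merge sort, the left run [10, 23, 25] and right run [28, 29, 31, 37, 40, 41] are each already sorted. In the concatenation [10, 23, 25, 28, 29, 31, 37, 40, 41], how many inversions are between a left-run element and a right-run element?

Take each right-half value and tally the left-half values above it:
r = 28: none → 0
r = 29: none → 0
r = 31: none → 0
r = 37: none → 0
r = 40: none → 0
r = 41: none → 0
Cross-inversions: 0 + 0 + 0 + 0 + 0 + 0 = 0

There are 0 split inversions.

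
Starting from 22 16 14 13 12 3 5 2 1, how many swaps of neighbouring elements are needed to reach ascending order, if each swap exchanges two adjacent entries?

Each adjacent swap fixes exactly one inversion, so the minimum swap count equals the number of inversions.
Count inversions — for each element, later elements that are smaller:
22: 16, 14, 13, 12, 3, 5, 2, 1 → 8
16: 14, 13, 12, 3, 5, 2, 1 → 7
14: 13, 12, 3, 5, 2, 1 → 6
13: 12, 3, 5, 2, 1 → 5
12: 3, 5, 2, 1 → 4
3: 2, 1 → 2
5: 2, 1 → 2
2: 1 → 1
1: none → 0
Total inversions: 8 + 7 + 6 + 5 + 4 + 2 + 2 + 1 + 0 = 35

Adjacent swaps: 35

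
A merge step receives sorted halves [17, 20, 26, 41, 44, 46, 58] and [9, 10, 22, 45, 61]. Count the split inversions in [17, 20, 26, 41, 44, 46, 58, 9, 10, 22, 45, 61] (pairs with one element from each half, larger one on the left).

For each element r of the right run, count left-run elements greater than r:
r = 9: 17, 20, 26, 41, 44, 46, 58 → 7
r = 10: 17, 20, 26, 41, 44, 46, 58 → 7
r = 22: 26, 41, 44, 46, 58 → 5
r = 45: 46, 58 → 2
r = 61: none → 0
Cross-inversions: 7 + 7 + 5 + 2 + 0 = 21

21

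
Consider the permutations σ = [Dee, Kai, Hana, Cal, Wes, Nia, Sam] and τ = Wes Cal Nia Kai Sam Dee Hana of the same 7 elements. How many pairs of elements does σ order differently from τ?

13

Assign each item its position (1..7) in the first ordering, then rewrite the second ordering as that position sequence:
positions: Dee→1, Kai→2, Hana→3, Cal→4, Wes→5, Nia→6, Sam→7
second ordering as positions: [5, 4, 6, 2, 7, 1, 3]
Discordant pairs = inversions in this position sequence.
5: 4, 2, 1, 3 → 4
4: 2, 1, 3 → 3
6: 2, 1, 3 → 3
2: 1 → 1
7: 1, 3 → 2
1: 0
3: 0
Total: 4 + 3 + 3 + 1 + 2 + 0 + 0 = 13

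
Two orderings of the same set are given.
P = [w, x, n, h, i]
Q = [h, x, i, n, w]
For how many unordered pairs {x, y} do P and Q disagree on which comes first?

7

Assign each item its position (1..5) in the first ordering, then rewrite the second ordering as that position sequence:
positions: w→1, x→2, n→3, h→4, i→5
second ordering as positions: [4, 2, 5, 3, 1]
Discordant pairs = inversions in this position sequence.
4: 2, 3, 1 → 3
2: 1 → 1
5: 3, 1 → 2
3: 1 → 1
1: 0
Total: 3 + 1 + 2 + 1 + 0 = 7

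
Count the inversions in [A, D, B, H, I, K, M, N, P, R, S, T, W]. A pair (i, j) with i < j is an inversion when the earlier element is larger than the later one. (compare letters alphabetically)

1

Count, for each position, how many later elements it exceeds:
A → none → 0
D → B → 1
B → none → 0
H → none → 0
I → none → 0
K → none → 0
M → none → 0
N → none → 0
P → none → 0
R → none → 0
S → none → 0
T → none → 0
W → none → 0
Sum: 0 + 1 + 0 + 0 + 0 + 0 + 0 + 0 + 0 + 0 + 0 + 0 + 0 = 1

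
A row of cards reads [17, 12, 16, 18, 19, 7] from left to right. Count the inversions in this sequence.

Out-of-order index pairs (0-indexed):
(0,1): 17 > 12
(0,2): 17 > 16
(0,5): 17 > 7
(1,5): 12 > 7
(2,5): 16 > 7
(3,5): 18 > 7
(4,5): 19 > 7
That's 7 pairs.

7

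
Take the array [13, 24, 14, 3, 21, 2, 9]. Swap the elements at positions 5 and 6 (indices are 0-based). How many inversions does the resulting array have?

Positions 5 and 6 hold 2 and 9; after swapping, the array is [13, 24, 14, 3, 21, 9, 2].
Sweep left to right; for each value list the smaller values that follow it:
13 → 3, 9, 2 → 3
24 → 14, 3, 21, 9, 2 → 5
14 → 3, 9, 2 → 3
3 → 2 → 1
21 → 9, 2 → 2
9 → 2 → 1
2 → none → 0
Sum: 3 + 5 + 3 + 1 + 2 + 1 + 0 = 15

15 inversions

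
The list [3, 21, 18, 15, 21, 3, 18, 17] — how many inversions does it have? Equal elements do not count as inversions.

Element-by-element contributions:
3: 0
21: 5
18: 3
15: 1
21: 3
3: 0
18: 1
17: 0
Sum: 0 + 5 + 3 + 1 + 3 + 0 + 1 + 0 = 13

13 inversions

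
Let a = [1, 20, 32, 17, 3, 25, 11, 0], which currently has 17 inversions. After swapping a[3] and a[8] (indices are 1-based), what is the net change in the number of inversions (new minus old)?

-9

Positions 3 and 8 hold 32 and 0; after swapping, the array is [1, 20, 0, 17, 3, 25, 11, 32].
Element-by-element contributions:
1: 1
20: 4
0: 0
17: 2
3: 0
25: 1
11: 0
32: 0
Sum: 1 + 4 + 0 + 2 + 0 + 1 + 0 + 0 = 8
Change: 8 − 17 = -9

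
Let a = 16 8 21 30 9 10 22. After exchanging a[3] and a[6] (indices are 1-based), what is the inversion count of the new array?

Positions 3 and 6 hold 21 and 10; after swapping, the array is [16, 8, 10, 30, 9, 21, 22].
Sweep left to right; for each value list the smaller values that follow it:
16: 3
8: 0
10: 1
30: 3
9: 0
21: 0
22: 0
Sum: 3 + 0 + 1 + 3 + 0 + 0 + 0 = 7

7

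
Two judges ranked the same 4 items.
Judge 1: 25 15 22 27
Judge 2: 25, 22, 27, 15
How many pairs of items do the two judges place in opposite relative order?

Assign each item its position (1..4) in the first ordering, then rewrite the second ordering as that position sequence:
positions: 25→1, 15→2, 22→3, 27→4
second ordering as positions: [1, 3, 4, 2]
Discordant pairs = inversions in this position sequence.
1: 0
3: 2 → 1
4: 2 → 1
2: 0
Total: 0 + 1 + 1 + 0 = 2

2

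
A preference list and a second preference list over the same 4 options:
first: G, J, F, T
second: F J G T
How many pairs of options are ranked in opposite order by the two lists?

3 pairs

Assign each item its position (1..4) in the first ordering, then rewrite the second ordering as that position sequence:
positions: G→1, J→2, F→3, T→4
second ordering as positions: [3, 2, 1, 4]
Discordant pairs = inversions in this position sequence.
3: 2, 1 → 2
2: 1 → 1
1: 0
4: 0
Total: 2 + 1 + 0 + 0 = 3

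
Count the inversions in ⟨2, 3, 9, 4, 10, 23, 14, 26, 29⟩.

For each element, count later entries that are smaller:
2: 0
3: 0
9: 1
4: 0
10: 0
23: 1
14: 0
26: 0
29: 0
Sum: 0 + 0 + 1 + 0 + 0 + 1 + 0 + 0 + 0 = 2

2 inversions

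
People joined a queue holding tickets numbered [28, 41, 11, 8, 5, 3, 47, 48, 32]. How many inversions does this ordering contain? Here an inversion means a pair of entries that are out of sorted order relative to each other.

For each element, count later entries that are smaller:
28: 4
41: 5
11: 3
8: 2
5: 1
3: 0
47: 1
48: 1
32: 0
Sum: 4 + 5 + 3 + 2 + 1 + 0 + 1 + 1 + 0 = 17

17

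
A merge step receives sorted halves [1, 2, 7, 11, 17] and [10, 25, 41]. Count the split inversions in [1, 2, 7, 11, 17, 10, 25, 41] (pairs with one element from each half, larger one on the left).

2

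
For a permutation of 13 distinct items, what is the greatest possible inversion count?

The maximum occurs when the array is in strictly decreasing order: every one of the C(13, 2) pairs is inverted.
C(13, 2) = 13·12/2 = 78

78 inversions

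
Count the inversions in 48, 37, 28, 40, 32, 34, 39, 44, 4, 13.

Count, for each position, how many later elements it exceeds:
48: 9
37: 5
28: 2
40: 5
32: 2
34: 2
39: 2
44: 2
4: 0
13: 0
Sum: 9 + 5 + 2 + 5 + 2 + 2 + 2 + 2 + 0 + 0 = 29

There are 29 inversions.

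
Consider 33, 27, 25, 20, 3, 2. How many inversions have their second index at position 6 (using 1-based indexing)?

5

The element at index 6 is 2.
Elements before it: 33, 27, 25, 20, 3
Those larger than 2: 33, 27, 25, 20, 3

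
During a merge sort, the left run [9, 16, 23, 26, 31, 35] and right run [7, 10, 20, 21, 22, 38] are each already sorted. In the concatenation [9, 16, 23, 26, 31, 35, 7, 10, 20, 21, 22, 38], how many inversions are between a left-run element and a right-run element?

Count, for every r in R, how many entries of L exceed r:
r = 7: 9, 16, 23, 26, 31, 35 → 6
r = 10: 16, 23, 26, 31, 35 → 5
r = 20: 23, 26, 31, 35 → 4
r = 21: 23, 26, 31, 35 → 4
r = 22: 23, 26, 31, 35 → 4
r = 38: none → 0
Cross-inversions: 6 + 5 + 4 + 4 + 4 + 0 = 23

There are 23 split inversions.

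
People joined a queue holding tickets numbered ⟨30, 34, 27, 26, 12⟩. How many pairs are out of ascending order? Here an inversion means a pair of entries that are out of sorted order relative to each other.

Out-of-order pairs: 9

Count, for each position, how many later elements it exceeds:
30: 3
34: 3
27: 2
26: 1
12: 0
Sum: 3 + 3 + 2 + 1 + 0 = 9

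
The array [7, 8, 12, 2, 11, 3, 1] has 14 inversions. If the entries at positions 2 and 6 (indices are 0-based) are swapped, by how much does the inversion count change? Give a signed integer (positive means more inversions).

-7

Positions 2 and 6 hold 12 and 1; after swapping, the array is [7, 8, 1, 2, 11, 3, 12].
Element-by-element contributions:
7: 3
8: 3
1: 0
2: 0
11: 1
3: 0
12: 0
Sum: 3 + 3 + 0 + 0 + 1 + 0 + 0 = 7
Change: 7 − 14 = -7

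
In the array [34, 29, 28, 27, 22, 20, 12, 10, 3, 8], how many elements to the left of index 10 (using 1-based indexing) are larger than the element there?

8

The element at index 10 is 8.
Elements before it: 34, 29, 28, 27, 22, 20, 12, 10, 3
Those larger than 8: 34, 29, 28, 27, 22, 20, 12, 10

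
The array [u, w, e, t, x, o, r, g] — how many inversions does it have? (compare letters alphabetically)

18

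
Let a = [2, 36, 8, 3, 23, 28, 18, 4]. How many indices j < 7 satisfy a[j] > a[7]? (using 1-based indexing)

The element at index 7 is 18.
Elements before it: 2, 36, 8, 3, 23, 28
Those larger than 18: 36, 23, 28

3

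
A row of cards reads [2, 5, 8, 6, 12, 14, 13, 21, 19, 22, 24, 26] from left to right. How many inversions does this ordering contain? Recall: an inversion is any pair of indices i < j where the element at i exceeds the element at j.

Sweep left to right; for each value list the smaller values that follow it:
2: 0
5: 0
8: 1
6: 0
12: 0
14: 1
13: 0
21: 1
19: 0
22: 0
24: 0
26: 0
Sum: 0 + 0 + 1 + 0 + 0 + 1 + 0 + 1 + 0 + 0 + 0 + 0 = 3

3 inversions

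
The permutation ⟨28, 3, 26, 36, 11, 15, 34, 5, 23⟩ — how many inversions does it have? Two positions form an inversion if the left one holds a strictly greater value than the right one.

For each element, count later entries that are smaller:
28: 6
3: 0
26: 4
36: 5
11: 1
15: 1
34: 2
5: 0
23: 0
Sum: 6 + 0 + 4 + 5 + 1 + 1 + 2 + 0 + 0 = 19

19 inversions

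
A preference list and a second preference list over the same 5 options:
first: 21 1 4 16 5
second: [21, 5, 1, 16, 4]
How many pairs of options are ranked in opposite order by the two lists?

Pairs: 4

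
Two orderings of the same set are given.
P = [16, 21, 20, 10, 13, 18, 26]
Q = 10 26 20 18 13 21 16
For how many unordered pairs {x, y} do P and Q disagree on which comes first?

16

Assign each item its position (1..7) in the first ordering, then rewrite the second ordering as that position sequence:
positions: 16→1, 21→2, 20→3, 10→4, 13→5, 18→6, 26→7
second ordering as positions: [4, 7, 3, 6, 5, 2, 1]
Discordant pairs = inversions in this position sequence.
4: 3, 2, 1 → 3
7: 3, 6, 5, 2, 1 → 5
3: 2, 1 → 2
6: 5, 2, 1 → 3
5: 2, 1 → 2
2: 1 → 1
1: 0
Total: 3 + 5 + 2 + 3 + 2 + 1 + 0 = 16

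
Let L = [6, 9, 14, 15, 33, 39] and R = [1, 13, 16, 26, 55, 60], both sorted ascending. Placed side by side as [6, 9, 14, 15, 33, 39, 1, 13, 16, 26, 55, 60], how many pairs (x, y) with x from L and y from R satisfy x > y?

Take each right-half value and tally the left-half values above it:
r = 1: 6, 9, 14, 15, 33, 39 → 6
r = 13: 14, 15, 33, 39 → 4
r = 16: 33, 39 → 2
r = 26: 33, 39 → 2
r = 55: none → 0
r = 60: none → 0
Cross-inversions: 6 + 4 + 2 + 2 + 0 + 0 = 14

14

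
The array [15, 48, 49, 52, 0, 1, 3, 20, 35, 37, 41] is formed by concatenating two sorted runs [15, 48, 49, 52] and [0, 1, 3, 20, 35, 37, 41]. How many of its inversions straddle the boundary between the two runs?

Count, for every r in R, how many entries of L exceed r:
r = 0: 15, 48, 49, 52 → 4
r = 1: 15, 48, 49, 52 → 4
r = 3: 15, 48, 49, 52 → 4
r = 20: 48, 49, 52 → 3
r = 35: 48, 49, 52 → 3
r = 37: 48, 49, 52 → 3
r = 41: 48, 49, 52 → 3
Cross-inversions: 4 + 4 + 4 + 3 + 3 + 3 + 3 = 24

There are 24 split inversions.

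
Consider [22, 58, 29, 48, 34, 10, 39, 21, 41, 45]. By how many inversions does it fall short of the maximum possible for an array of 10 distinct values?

24 inversions short

Maximum inversions for 10 distinct elements is C(10, 2) = 10·9/2 = 45.
Current inversions — for each element, count later smaller elements:
22: 2
58: 8
29: 2
48: 6
34: 2
10: 0
39: 1
21: 0
41: 0
45: 0
Current total: 2 + 8 + 2 + 6 + 2 + 0 + 1 + 0 + 0 + 0 = 21
Shortfall: 45 − 21 = 24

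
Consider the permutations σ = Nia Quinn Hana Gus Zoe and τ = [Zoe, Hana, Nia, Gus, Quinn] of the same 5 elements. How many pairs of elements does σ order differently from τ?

Assign each item its position (1..5) in the first ordering, then rewrite the second ordering as that position sequence:
positions: Nia→1, Quinn→2, Hana→3, Gus→4, Zoe→5
second ordering as positions: [5, 3, 1, 4, 2]
Discordant pairs = inversions in this position sequence.
5: 3, 1, 4, 2 → 4
3: 1, 2 → 2
1: 0
4: 2 → 1
2: 0
Total: 4 + 2 + 0 + 1 + 0 = 7

7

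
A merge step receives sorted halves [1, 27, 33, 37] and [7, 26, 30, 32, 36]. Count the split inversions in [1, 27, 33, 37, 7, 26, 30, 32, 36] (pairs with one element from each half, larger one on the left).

11 split inversions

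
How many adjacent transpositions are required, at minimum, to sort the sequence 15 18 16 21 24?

1

Minimum adjacent swaps = number of inversions (each swap of adjacent out-of-order elements removes one inversion and no swap can remove more).
Count inversions — for each element, later elements that are smaller:
15: none → 0
18: 16 → 1
16: none → 0
21: none → 0
24: none → 0
Total inversions: 0 + 1 + 0 + 0 + 0 = 1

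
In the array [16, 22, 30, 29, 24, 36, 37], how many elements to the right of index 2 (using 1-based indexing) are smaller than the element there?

0

The element at index 2 is 22.
Elements after it: 30, 29, 24, 36, 37
None of them are smaller than 22.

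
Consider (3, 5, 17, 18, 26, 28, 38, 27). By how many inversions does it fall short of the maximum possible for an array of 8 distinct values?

26 inversions short

Maximum inversions for 8 distinct elements is C(8, 2) = 8·7/2 = 28.
Current inversions — for each element, count later smaller elements:
3: 0
5: 0
17: 0
18: 0
26: 0
28: 1
38: 1
27: 0
Current total: 0 + 0 + 0 + 0 + 0 + 1 + 1 + 0 = 2
Shortfall: 28 − 2 = 26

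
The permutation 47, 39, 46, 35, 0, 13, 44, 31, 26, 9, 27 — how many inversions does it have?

Inversions: 40

Count, for each position, how many later elements it exceeds:
47: 10
39: 7
46: 8
35: 6
0: 0
13: 1
44: 4
31: 3
26: 1
9: 0
27: 0
Sum: 10 + 7 + 8 + 6 + 0 + 1 + 4 + 3 + 1 + 0 + 0 = 40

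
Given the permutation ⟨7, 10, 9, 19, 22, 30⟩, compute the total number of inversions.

1

Count, for each position, how many later elements it exceeds:
7 → none → 0
10 → 9 → 1
9 → none → 0
19 → none → 0
22 → none → 0
30 → none → 0
Sum: 0 + 1 + 0 + 0 + 0 + 0 = 1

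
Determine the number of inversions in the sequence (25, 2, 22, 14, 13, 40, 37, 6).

Count, for each position, how many later elements it exceeds:
25 → 2, 22, 14, 13, 6 → 5
2 → none → 0
22 → 14, 13, 6 → 3
14 → 13, 6 → 2
13 → 6 → 1
40 → 37, 6 → 2
37 → 6 → 1
6 → none → 0
Sum: 5 + 0 + 3 + 2 + 1 + 2 + 1 + 0 = 14

There are 14 inversions.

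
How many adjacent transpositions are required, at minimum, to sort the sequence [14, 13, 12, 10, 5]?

10

Each adjacent swap fixes exactly one inversion, so the minimum swap count equals the number of inversions.
Count inversions — for each element, later elements that are smaller:
14: 13, 12, 10, 5 → 4
13: 12, 10, 5 → 3
12: 10, 5 → 2
10: 5 → 1
5: none → 0
Total inversions: 4 + 3 + 2 + 1 + 0 = 10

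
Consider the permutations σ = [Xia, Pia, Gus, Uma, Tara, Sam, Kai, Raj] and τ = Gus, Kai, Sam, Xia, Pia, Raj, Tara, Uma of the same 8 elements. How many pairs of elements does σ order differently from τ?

Assign each item its position (1..8) in the first ordering, then rewrite the second ordering as that position sequence:
positions: Xia→1, Pia→2, Gus→3, Uma→4, Tara→5, Sam→6, Kai→7, Raj→8
second ordering as positions: [3, 7, 6, 1, 2, 8, 5, 4]
Discordant pairs = inversions in this position sequence.
3: 1, 2 → 2
7: 6, 1, 2, 5, 4 → 5
6: 1, 2, 5, 4 → 4
1: 0
2: 0
8: 5, 4 → 2
5: 4 → 1
4: 0
Total: 2 + 5 + 4 + 0 + 0 + 2 + 1 + 0 = 14

14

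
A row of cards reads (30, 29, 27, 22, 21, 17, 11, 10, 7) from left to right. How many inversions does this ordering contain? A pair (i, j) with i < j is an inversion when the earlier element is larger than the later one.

36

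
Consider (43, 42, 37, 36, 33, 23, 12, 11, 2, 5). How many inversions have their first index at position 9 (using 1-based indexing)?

The element at index 9 is 2.
Elements after it: 5
None of them are smaller than 2.

0 such elements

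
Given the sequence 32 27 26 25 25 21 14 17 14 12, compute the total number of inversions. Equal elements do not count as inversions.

For each element, count later entries that are smaller:
32 → 27, 26, 25, 25, 21, 14, 17, 14, 12 → 9
27 → 26, 25, 25, 21, 14, 17, 14, 12 → 8
26 → 25, 25, 21, 14, 17, 14, 12 → 7
25 → 21, 14, 17, 14, 12 → 5
25 → 21, 14, 17, 14, 12 → 5
21 → 14, 17, 14, 12 → 4
14 → 12 → 1
17 → 14, 12 → 2
14 → 12 → 1
12 → none → 0
Sum: 9 + 8 + 7 + 5 + 5 + 4 + 1 + 2 + 1 + 0 = 42

There are 42 out-of-order pairs.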